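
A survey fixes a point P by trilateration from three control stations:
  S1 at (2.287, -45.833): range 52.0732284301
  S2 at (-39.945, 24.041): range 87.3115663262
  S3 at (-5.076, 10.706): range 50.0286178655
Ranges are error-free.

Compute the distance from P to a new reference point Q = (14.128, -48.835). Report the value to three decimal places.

46.617

eq1: (x − 2.287)² + (y + 45.833)² = 52.0732284301²
eq2: (x + 39.945)² + (y − 24.041)² = 87.3115663262²
eq3: (x + 5.076)² + (y − 10.706)² = 50.0286178655²
eq1−eq3, eq1−eq2 (x²,y² cancel):
  -14.726·x + 113.078·y = -1756.751532
  -84.464·x + 139.748·y = -4844.010047
det = -14.726·139.748 − 113.078·-84.464 = 7493.091144
x = (-1756.751532·139.748 − 113.078·-4844.010047) / 7493.091144 = 40.336952
y = (-14.726·-4844.010047 − -1756.751532·-84.464) / 7493.091144 = -10.282722
|P − Q| = √((40.336952 − 14.128)² + (-10.282722 − -48.835)²) = 46.617457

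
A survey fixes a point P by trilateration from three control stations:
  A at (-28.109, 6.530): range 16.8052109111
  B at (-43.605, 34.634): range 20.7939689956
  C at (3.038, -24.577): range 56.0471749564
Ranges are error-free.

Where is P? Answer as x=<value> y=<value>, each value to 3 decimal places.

x=-26.218 y=23.228

eq1: (x + 28.109)² + (y − 6.530)² = 16.8052109111²
eq2: (x + 43.605)² + (y − 34.634)² = 20.7939689956²
eq3: (x − 3.038)² + (y + 24.577)² = 56.0471749564²
eq1−eq2, eq1−eq3 (x²,y² cancel):
  -30.992·x + 56.208·y = 2118.179167
  62.294·x − 62.214·y = -3078.369115
det = -30.992·-62.214 − 56.208·62.294 = -1573.284864
x = (2118.179167·-62.214 − 56.208·-3078.369115) / -1573.284864 = -26.218121
y = (-30.992·-3078.369115 − 2118.179167·62.294) / -1573.284864 = 23.228494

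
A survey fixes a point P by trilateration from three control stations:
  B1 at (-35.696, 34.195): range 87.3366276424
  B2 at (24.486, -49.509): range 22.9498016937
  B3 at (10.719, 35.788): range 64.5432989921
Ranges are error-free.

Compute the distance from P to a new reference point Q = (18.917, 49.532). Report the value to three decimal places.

eq1: (x + 35.696)² + (y − 34.195)² = 87.3366276424²
eq2: (x − 24.486)² + (y + 49.509)² = 22.9498016937²
eq3: (x − 10.719)² + (y − 35.788)² = 64.5432989921²
eq3−eq1, eq3−eq2 (x²,y² cancel):
  -92.830·x − 3.186·y = -2414.024547
  27.534·x − 170.594·y = 5294.171419
det = -92.830·-170.594 − -3.186·27.534 = 15923.964344
x = (-2414.024547·-170.594 − -3.186·5294.171419) / 15923.964344 = 26.920767
y = (-92.830·5294.171419 − -2414.024547·27.534) / 15923.964344 = -26.688717
|P − Q| = √((26.920767 − 18.917)² + (-26.688717 − 49.532)²) = 76.639794

76.640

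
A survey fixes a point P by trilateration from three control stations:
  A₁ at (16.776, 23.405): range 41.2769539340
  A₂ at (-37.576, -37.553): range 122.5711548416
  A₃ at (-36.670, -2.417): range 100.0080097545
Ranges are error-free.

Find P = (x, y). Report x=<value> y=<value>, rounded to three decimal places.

eq1: (x − 16.776)² + (y − 23.405)² = 41.2769539340²
eq2: (x + 37.576)² + (y + 37.553)² = 122.5711548416²
eq3: (x + 36.670)² + (y + 2.417)² = 100.0080097545²
eq1−eq2, eq1−eq3 (x²,y² cancel):
  -108.704·x − 121.916·y = -11326.945689
  -106.892·x − 51.644·y = -7776.512501
det = -108.704·-51.644 − -121.916·-106.892 = -7417.935696
x = (-11326.945689·-51.644 − -121.916·-7776.512501) / -7417.935696 = 48.950615
y = (-108.704·-7776.512501 − -11326.945689·-106.892) / -7417.935696 = 49.261935

x=48.951 y=49.262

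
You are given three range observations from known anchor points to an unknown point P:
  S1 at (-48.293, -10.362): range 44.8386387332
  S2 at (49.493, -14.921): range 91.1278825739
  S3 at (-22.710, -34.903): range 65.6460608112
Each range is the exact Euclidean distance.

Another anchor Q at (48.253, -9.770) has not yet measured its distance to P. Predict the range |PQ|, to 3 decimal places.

87.576

eq1: (x + 48.293)² + (y + 10.362)² = 44.8386387332²
eq2: (x − 49.493)² + (y + 14.921)² = 91.1278825739²
eq3: (x + 22.710)² + (y + 34.903)² = 65.6460608112²
eq3−eq2, eq3−eq1 (x²,y² cancel):
  144.406·x + 39.964·y = -3056.655901
  -51.166·x + 49.082·y = 3004.523161
det = 144.406·49.082 − 39.964·-51.166 = 9132.533316
x = (-3056.655901·49.082 − 39.964·3004.523161) / 9132.533316 = -29.575534
y = (144.406·3004.523161 − -3056.655901·-51.166) / 9132.533316 = 30.383061
|P − Q| = √((-29.575534 − 48.253)² + (30.383061 − -9.770)²) = 87.575961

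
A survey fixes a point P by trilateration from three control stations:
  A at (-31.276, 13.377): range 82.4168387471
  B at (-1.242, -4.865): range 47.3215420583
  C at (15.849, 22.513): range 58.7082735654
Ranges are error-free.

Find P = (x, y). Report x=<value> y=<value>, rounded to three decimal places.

x=37.482 y=-32.064

eq1: (x + 31.276)² + (y − 13.377)² = 82.4168387471²
eq2: (x + 1.242)² + (y + 4.865)² = 47.3215420583²
eq3: (x − 15.849)² + (y − 22.513)² = 58.7082735654²
eq2−eq3, eq2−eq1 (x²,y² cancel):
  34.182·x + 54.756·y = -474.517861
  -60.068·x + 36.484·y = -3421.285450
det = 34.182·36.484 − 54.756·-60.068 = 4536.179496
x = (-474.517861·36.484 − 54.756·-3421.285450) / 4536.179496 = 37.481673
y = (34.182·-3421.285450 − -474.517861·-60.068) / 4536.179496 = -32.064366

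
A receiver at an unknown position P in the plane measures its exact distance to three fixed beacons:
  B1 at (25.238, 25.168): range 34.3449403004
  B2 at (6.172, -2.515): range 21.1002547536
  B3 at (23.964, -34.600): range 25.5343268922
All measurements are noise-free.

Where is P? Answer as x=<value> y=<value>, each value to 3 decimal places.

eq1: (x − 25.238)² + (y − 25.168)² = 34.3449403004²
eq2: (x − 6.172)² + (y + 2.515)² = 21.1002547536²
eq3: (x − 23.964)² + (y + 34.600)² = 25.5343268922²
eq3−eq2, eq3−eq1 (x²,y² cancel):
  -35.584·x + 64.170·y = -1520.233388
  2.548·x + 119.536·y = -1028.621502
det = -35.584·119.536 − 64.170·2.548 = -4417.074184
x = (-1520.233388·119.536 − 64.170·-1028.621502) / -4417.074184 = 26.197427
y = (-35.584·-1028.621502 − -1520.233388·2.548) / -4417.074184 = -9.163537

x=26.197 y=-9.164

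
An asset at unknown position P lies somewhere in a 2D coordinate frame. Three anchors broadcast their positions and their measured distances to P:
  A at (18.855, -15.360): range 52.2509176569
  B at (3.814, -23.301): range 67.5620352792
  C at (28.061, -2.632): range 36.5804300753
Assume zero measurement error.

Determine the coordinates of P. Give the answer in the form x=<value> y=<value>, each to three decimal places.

eq1: (x − 18.855)² + (y + 15.360)² = 52.2509176569²
eq2: (x − 3.814)² + (y + 23.301)² = 67.5620352792²
eq3: (x − 28.061)² + (y + 2.632)² = 36.5804300753²
eq1−eq2, eq1−eq3 (x²,y² cancel):
  -30.082·x − 15.882·y = -1868.427643
  18.412·x + 25.456·y = 1594.937051
det = -30.082·25.456 − -15.882·18.412 = -473.348008
x = (-1868.427643·25.456 − -15.882·1594.937051) / -473.348008 = 46.967355
y = (-30.082·1594.937051 − -1868.427643·18.412) / -473.348008 = 28.683773

x=46.967 y=28.684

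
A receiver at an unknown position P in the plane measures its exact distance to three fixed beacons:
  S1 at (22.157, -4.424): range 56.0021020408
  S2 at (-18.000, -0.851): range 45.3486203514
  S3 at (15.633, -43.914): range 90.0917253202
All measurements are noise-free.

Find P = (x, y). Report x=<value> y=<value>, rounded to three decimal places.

x=-7.286 y=43.214

eq1: (x − 22.157)² + (y + 4.424)² = 56.0021020408²
eq2: (x + 18.000)² + (y + 0.851)² = 45.3486203514²
eq3: (x − 15.633)² + (y + 43.914)² = 90.0917253202²
eq2−eq1, eq2−eq3 (x²,y² cancel):
  80.314·x − 7.146·y = -893.957841
  67.266·x − 86.126·y = -4211.915719
det = 80.314·-86.126 − -7.146·67.266 = -6436.440728
x = (-893.957841·-86.126 − -7.146·-4211.915719) / -6436.440728 = -7.285807
y = (80.314·-4211.915719 − -893.957841·67.266) / -6436.440728 = 43.213764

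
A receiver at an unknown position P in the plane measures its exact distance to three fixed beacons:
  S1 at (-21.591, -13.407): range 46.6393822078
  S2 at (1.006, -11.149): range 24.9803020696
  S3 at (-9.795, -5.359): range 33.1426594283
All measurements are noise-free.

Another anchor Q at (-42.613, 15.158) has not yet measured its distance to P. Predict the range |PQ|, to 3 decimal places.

eq1: (x + 21.591)² + (y + 13.407)² = 46.6393822078²
eq2: (x − 1.006)² + (y + 11.149)² = 24.9803020696²
eq3: (x + 9.795)² + (y + 5.359)² = 33.1426594283²
eq2−eq1, eq2−eq3 (x²,y² cancel):
  -45.194·x − 4.516·y = -1030.609788
  -21.602·x + 11.580·y = -475.071713
det = -45.194·11.580 − -4.516·-21.602 = -620.901152
x = (-1030.609788·11.580 − -4.516·-475.071713) / -620.901152 = 22.676533
y = (-45.194·-475.071713 − -1030.609788·-21.602) / -620.901152 = 1.276921
|P − Q| = √((22.676533 − -42.613)² + (1.276921 − 15.158)²) = 66.748838

66.749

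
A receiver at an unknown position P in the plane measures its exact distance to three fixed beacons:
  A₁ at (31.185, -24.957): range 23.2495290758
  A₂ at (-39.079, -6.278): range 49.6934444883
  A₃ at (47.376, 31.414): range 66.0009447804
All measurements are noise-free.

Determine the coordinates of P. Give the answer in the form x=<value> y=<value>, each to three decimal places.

x=8.168 y=-21.679

eq1: (x − 31.185)² + (y + 24.957)² = 23.2495290758²
eq2: (x + 39.079)² + (y + 6.278)² = 49.6934444883²
eq3: (x − 47.376)² + (y − 31.414)² = 66.0009447804²
eq2−eq1, eq2−eq3 (x²,y² cancel):
  140.528·x − 37.358·y = 1957.672372
  172.910·x + 75.384·y = -221.943040
det = 140.528·75.384 − -37.358·172.910 = 17053.134532
x = (1957.672372·75.384 − -37.358·-221.943040) / 17053.134532 = 8.167755
y = (140.528·-221.943040 − 1957.672372·172.910) / 17053.134532 = -21.678732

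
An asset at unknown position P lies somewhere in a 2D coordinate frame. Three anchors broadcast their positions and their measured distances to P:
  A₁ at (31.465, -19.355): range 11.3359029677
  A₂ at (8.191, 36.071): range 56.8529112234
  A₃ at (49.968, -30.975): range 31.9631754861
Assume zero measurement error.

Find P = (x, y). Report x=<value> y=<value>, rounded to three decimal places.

x=20.130 y=-19.514

eq1: (x − 31.465)² + (y + 19.355)² = 11.3359029677²
eq2: (x − 8.191)² + (y − 36.071)² = 56.8529112234²
eq3: (x − 49.968)² + (y + 30.975)² = 31.9631754861²
eq2−eq1, eq2−eq3 (x²,y² cancel):
  46.548·x − 110.852·y = 3100.203546
  83.554·x − 134.092·y = 4298.651054
det = 46.548·-134.092 − -110.852·83.554 = 3020.413592
x = (3100.203546·-134.092 − -110.852·4298.651054) / 3020.413592 = 20.130214
y = (46.548·4298.651054 − 3100.203546·83.554) / 3020.413592 = -19.514148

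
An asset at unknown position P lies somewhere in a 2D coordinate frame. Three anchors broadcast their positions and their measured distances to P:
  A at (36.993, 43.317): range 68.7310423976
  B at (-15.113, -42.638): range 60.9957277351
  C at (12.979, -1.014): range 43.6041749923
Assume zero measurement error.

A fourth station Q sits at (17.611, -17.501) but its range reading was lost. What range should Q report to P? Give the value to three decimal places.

eq1: (x − 36.993)² + (y − 43.317)² = 68.7310423976²
eq2: (x + 15.113)² + (y + 42.638)² = 60.9957277351²
eq3: (x − 12.979)² + (y + 1.014)² = 43.6041749923²
eq3−eq2, eq3−eq1 (x²,y² cancel):
  -56.184·x − 83.248·y = 57.764451
  48.028·x + 88.662·y = 252.729789
det = -56.184·88.662 − -83.248·48.028 = -983.150864
x = (57.764451·88.662 − -83.248·252.729789) / -983.150864 = -26.609102
y = (-56.184·252.729789 − 57.764451·48.028) / -983.150864 = 17.264575
|P − Q| = √((-26.609102 − 17.611)² + (17.264575 − -17.501)²) = 56.250001

56.250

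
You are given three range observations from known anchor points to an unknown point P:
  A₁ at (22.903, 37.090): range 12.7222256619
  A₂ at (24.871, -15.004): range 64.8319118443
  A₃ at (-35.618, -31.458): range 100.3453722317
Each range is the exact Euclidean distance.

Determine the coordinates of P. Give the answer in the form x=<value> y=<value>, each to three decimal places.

x=23.247 y=49.808

eq1: (x − 22.903)² + (y − 37.090)² = 12.7222256619²
eq2: (x − 24.871)² + (y + 15.004)² = 64.8319118443²
eq3: (x + 35.618)² + (y + 31.458)² = 100.3453722317²
eq3−eq1, eq3−eq2 (x²,y² cancel):
  117.042·x + 137.096·y = 9549.306524
  120.978·x + 32.908·y = 4451.455904
det = 117.042·32.908 − 137.096·120.978 = -12733.981752
x = (9549.306524·32.908 − 137.096·4451.455904) / -12733.981752 = 23.247106
y = (117.042·4451.455904 − 9549.306524·120.978) / -12733.981752 = 49.807571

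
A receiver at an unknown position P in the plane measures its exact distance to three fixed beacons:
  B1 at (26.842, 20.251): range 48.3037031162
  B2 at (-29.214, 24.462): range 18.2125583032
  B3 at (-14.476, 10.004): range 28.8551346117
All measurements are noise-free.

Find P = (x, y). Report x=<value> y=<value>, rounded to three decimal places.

eq1: (x − 26.842)² + (y − 20.251)² = 48.3037031162²
eq2: (x + 29.214)² + (y − 24.462)² = 18.2125583032²
eq3: (x + 14.476)² + (y − 10.004)² = 28.8551346117²
eq3−eq2, eq3−eq1 (x²,y² cancel):
  -29.476·x + 28.916·y = 1643.134162
  82.636·x + 20.494·y = -679.667568
det = -29.476·20.494 − 28.916·82.636 = -2993.583720
x = (1643.134162·20.494 − 28.916·-679.667568) / -2993.583720 = -17.813986
y = (-29.476·-679.667568 − 1643.134162·82.636) / -2993.583720 = 38.665414

x=-17.814 y=38.665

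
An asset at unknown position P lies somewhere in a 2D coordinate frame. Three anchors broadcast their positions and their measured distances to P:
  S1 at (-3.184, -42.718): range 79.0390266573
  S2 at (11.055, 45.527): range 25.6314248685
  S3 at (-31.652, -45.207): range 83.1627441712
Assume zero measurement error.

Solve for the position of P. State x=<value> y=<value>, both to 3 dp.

x=-12.640 y=35.753

eq1: (x + 3.184)² + (y + 42.718)² = 79.0390266573²
eq2: (x − 11.055)² + (y − 45.527)² = 25.6314248685²
eq3: (x + 31.652)² + (y + 45.207)² = 83.1627441712²
eq2−eq3, eq2−eq1 (x²,y² cancel):
  -85.414·x − 181.468·y = -5408.470878
  -28.478·x − 176.490·y = -5950.153168
det = -85.414·-176.490 − -181.468·-28.478 = 9906.871156
x = (-5408.470878·-176.490 − -181.468·-5950.153168) / 9906.871156 = -12.639850
y = (-85.414·-5950.153168 − -5408.470878·-28.478) / 9906.871156 = 35.753362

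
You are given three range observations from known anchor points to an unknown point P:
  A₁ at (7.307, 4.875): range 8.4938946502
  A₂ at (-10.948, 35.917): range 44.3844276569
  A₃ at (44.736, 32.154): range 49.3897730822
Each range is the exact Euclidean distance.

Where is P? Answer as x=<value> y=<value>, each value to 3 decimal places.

eq1: (x − 7.307)² + (y − 4.875)² = 8.4938946502²
eq2: (x + 10.948)² + (y − 35.917)² = 44.3844276569²
eq3: (x − 44.736)² + (y − 32.154)² = 49.3897730822²
eq1−eq3, eq1−eq2 (x²,y² cancel):
  74.858·x + 54.558·y = 590.828099
  -36.510·x + 62.084·y = -565.099453
det = 74.858·62.084 − 54.558·-36.510 = 6639.396652
x = (590.828099·62.084 − 54.558·-565.099453) / 6639.396652 = 10.168344
y = (74.858·-565.099453 − 590.828099·-36.510) / 6639.396652 = -3.122434

x=10.168 y=-3.122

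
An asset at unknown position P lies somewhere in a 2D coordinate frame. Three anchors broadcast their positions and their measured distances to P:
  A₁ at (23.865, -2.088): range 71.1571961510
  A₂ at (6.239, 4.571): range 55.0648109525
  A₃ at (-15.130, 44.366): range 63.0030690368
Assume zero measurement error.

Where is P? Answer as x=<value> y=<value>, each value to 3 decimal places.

eq1: (x − 23.865)² + (y + 2.088)² = 71.1571961510²
eq2: (x − 6.239)² + (y − 4.571)² = 55.0648109525²
eq3: (x + 15.130)² + (y − 44.366)² = 63.0030690368²
eq3−eq2, eq3−eq1 (x²,y² cancel):
  42.738·x − 79.590·y = -1200.186391
  77.990·x − 92.908·y = -2717.320743
det = 42.738·-92.908 − -79.590·77.990 = 2236.521996
x = (-1200.186391·-92.908 − -79.590·-2717.320743) / 2236.521996 = -46.842661
y = (42.738·-2717.320743 − -1200.186391·77.990) / 2236.521996 = -10.073819

x=-46.843 y=-10.074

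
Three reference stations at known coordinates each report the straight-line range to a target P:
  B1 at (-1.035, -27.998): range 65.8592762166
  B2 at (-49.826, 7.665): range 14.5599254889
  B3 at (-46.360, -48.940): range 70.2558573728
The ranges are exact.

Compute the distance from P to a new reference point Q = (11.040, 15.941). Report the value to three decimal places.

56.007

eq1: (x + 1.035)² + (y + 27.998)² = 65.8592762166²
eq2: (x + 49.826)² + (y − 7.665)² = 14.5599254889²
eq3: (x + 46.360)² + (y + 48.940)² = 70.2558573728²
eq2−eq3, eq2−eq1 (x²,y² cancel):
  6.932·x − 113.210·y = -2720.903366
  97.582·x − 71.326·y = -5881.876106
det = 6.932·-71.326 − -113.210·97.582 = 10552.826388
x = (-2720.903366·-71.326 − -113.210·-5881.876106) / 10552.826388 = -44.709922
y = (6.932·-5881.876106 − -2720.903366·97.582) / 10552.826388 = 21.296477
|P − Q| = √((-44.709922 − 11.040)² + (21.296477 − 15.941)²) = 56.006561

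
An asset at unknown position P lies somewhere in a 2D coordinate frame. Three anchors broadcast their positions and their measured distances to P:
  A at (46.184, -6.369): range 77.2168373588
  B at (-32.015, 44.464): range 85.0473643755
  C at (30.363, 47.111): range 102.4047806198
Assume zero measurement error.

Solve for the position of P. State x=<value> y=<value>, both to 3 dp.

eq1: (x − 46.184)² + (y + 6.369)² = 77.2168373588²
eq2: (x + 32.015)² + (y − 44.464)² = 85.0473643755²
eq3: (x − 30.363)² + (y − 47.111)² = 102.4047806198²
eq2−eq3, eq2−eq1 (x²,y² cancel):
  124.756·x + 5.294·y = -3114.334338
  156.398·x − 101.666·y = 442.132712
det = 124.756·-101.666 − 5.294·156.398 = -13511.414508
x = (-3114.334338·-101.666 − 5.294·442.132712) / -13511.414508 = -23.260427
y = (124.756·442.132712 − -3114.334338·156.398) / -13511.414508 = -40.131577

x=-23.260 y=-40.132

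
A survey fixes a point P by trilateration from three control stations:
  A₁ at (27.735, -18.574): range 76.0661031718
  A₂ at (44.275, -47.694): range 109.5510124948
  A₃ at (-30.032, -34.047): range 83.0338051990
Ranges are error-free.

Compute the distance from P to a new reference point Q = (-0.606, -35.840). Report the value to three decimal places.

83.317

eq1: (x − 27.735)² + (y + 18.574)² = 76.0661031718²
eq2: (x − 44.275)² + (y + 47.694)² = 109.5510124948²
eq3: (x + 30.032)² + (y + 34.047)² = 83.0338051990²
eq1−eq3, eq1−eq2 (x²,y² cancel):
  -115.534·x − 30.946·y = -161.665222
  33.080·x − 58.240·y = -3094.602727
det = -115.534·-58.240 − -30.946·33.080 = 7752.393840
x = (-161.665222·-58.240 − -30.946·-3094.602727) / 7752.393840 = -11.138520
y = (-115.534·-3094.602727 − -161.665222·33.080) / 7752.393840 = 46.808731
|P − Q| = √((-11.138520 − -0.606)² + (46.808731 − -35.840)²) = 83.317145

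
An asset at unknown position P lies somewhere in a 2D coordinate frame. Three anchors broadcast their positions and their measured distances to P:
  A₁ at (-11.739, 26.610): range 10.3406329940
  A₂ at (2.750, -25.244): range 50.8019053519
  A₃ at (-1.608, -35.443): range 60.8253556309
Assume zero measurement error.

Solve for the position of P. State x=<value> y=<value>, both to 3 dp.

eq1: (x + 11.739)² + (y − 26.610)² = 10.3406329940²
eq2: (x − 2.750)² + (y + 25.244)² = 50.8019053519²
eq3: (x + 1.608)² + (y + 35.443)² = 60.8253556309²
eq1−eq2, eq1−eq3 (x²,y² cancel):
  28.978·x − 103.708·y = -2674.979082
  20.262·x − 124.106·y = -3179.899505
det = 28.978·-124.106 − -103.708·20.262 = -1495.012172
x = (-2674.979082·-124.106 − -103.708·-3179.899505) / -1495.012172 = -1.471517
y = (28.978·-3179.899505 − -2674.979082·20.262) / -1495.012172 = 25.382203

x=-1.472 y=25.382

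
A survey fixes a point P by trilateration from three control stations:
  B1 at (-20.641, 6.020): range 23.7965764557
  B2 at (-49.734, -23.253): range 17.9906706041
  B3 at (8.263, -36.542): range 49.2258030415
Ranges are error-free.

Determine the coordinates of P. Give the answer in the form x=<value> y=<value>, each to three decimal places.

eq1: (x + 20.641)² + (y − 6.020)² = 23.7965764557²
eq2: (x + 49.734)² + (y + 23.253)² = 17.9906706041²
eq3: (x − 8.263)² + (y + 36.542)² = 49.2258030415²
eq2−eq3, eq2−eq1 (x²,y² cancel):
  115.994·x − 26.578·y = -3710.093288
  58.186·x + 58.546·y = -2794.494306
det = 115.994·58.546 − -26.578·58.186 = 8337.452232
x = (-3710.093288·58.546 − -26.578·-2794.494306) / 8337.452232 = -34.960703
y = (115.994·-2794.494306 − -3710.093288·58.186) / 8337.452232 = -12.985872

x=-34.961 y=-12.986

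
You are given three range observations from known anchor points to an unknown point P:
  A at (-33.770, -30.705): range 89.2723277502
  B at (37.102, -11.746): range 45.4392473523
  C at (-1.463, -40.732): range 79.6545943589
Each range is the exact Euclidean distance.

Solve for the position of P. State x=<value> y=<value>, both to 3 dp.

eq1: (x + 33.770)² + (y + 30.705)² = 89.2723277502²
eq2: (x − 37.102)² + (y + 11.746)² = 45.4392473523²
eq3: (x + 1.463)² + (y + 40.732)² = 79.6545943589²
eq3−eq1, eq3−eq2 (x²,y² cancel):
  -64.614·x + 20.054·y = -1202.720367
  77.130·x + 57.972·y = 4133.419930
det = -64.614·57.972 − 20.054·77.130 = -5292.567828
x = (-1202.720367·57.972 − 20.054·4133.419930) / -5292.567828 = 28.835853
y = (-64.614·4133.419930 − -1202.720367·77.130) / -5292.567828 = 32.935048

x=28.836 y=32.935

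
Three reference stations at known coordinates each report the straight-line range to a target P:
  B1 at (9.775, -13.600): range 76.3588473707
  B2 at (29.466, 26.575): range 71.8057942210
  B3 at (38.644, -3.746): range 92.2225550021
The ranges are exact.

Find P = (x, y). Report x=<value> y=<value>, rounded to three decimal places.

x=-40.149 y=44.178

eq1: (x − 9.775)² + (y + 13.600)² = 76.3588473707²
eq2: (x − 29.466)² + (y − 26.575)² = 71.8057942210²
eq3: (x − 38.644)² + (y + 3.746)² = 92.2225550021²
eq2−eq3, eq2−eq1 (x²,y² cancel):
  18.356·x − 60.642·y = -3416.012096
  -39.382·x − 80.350·y = -1968.566644
det = 18.356·-80.350 − -60.642·-39.382 = -3863.107844
x = (-3416.012096·-80.350 − -60.642·-1968.566644) / -3863.107844 = -40.148699
y = (18.356·-1968.566644 − -3416.012096·-39.382) / -3863.107844 = 44.178005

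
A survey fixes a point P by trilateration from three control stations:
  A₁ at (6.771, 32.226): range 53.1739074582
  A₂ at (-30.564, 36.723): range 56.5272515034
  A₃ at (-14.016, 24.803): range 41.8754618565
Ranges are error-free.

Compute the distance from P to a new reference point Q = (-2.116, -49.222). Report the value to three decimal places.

34.007

eq1: (x − 6.771)² + (y − 32.226)² = 53.1739074582²
eq2: (x + 30.564)² + (y − 36.723)² = 56.5272515034²
eq3: (x + 14.016)² + (y − 24.803)² = 41.8754618565²
eq1−eq3, eq1−eq2 (x²,y² cancel):
  -41.574·x − 14.846·y = 801.185677
  -74.670·x + 8.994·y = 830.509580
det = -41.574·8.994 − -14.846·-74.670 = -1482.467376
x = (801.185677·8.994 − -14.846·830.509580) / -1482.467376 = -13.177767
y = (-41.574·830.509580 − 801.185677·-74.670) / -1482.467376 = -17.064071
|P − Q| = √((-13.177767 − -2.116)² + (-17.064071 − -49.222)²) = 34.007279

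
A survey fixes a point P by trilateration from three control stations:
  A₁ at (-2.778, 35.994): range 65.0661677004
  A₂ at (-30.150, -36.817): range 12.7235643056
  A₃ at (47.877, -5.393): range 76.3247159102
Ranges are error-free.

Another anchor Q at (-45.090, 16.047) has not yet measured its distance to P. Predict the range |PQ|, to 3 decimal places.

45.125

eq1: (x + 2.778)² + (y − 35.994)² = 65.0661677004²
eq2: (x + 30.150)² + (y + 36.817)² = 12.7235643056²
eq3: (x − 47.877)² + (y + 5.393)² = 76.3247159102²
eq2−eq1, eq2−eq3 (x²,y² cancel):
  54.744·x + 145.622·y = -5032.945760
  156.054·x + 62.848·y = -5606.795581
det = 54.744·62.848 − 145.622·156.054 = -19284.344676
x = (-5032.945760·62.848 − 145.622·-5606.795581) / -19284.344676 = -25.936179
y = (54.744·-5606.795581 − -5032.945760·156.054) / -19284.344676 = -24.811468
|P − Q| = √((-25.936179 − -45.090)² + (-24.811468 − 16.047)²) = 45.125196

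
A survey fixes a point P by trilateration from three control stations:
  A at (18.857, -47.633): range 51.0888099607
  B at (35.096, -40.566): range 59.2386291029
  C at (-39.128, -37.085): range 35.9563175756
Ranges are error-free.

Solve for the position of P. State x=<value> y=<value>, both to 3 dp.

x=-15.590 y=-9.904

eq1: (x − 18.857)² + (y + 47.633)² = 51.0888099607²
eq2: (x − 35.096)² + (y + 40.566)² = 59.2386291029²
eq3: (x + 39.128)² + (y + 37.085)² = 35.9563175756²
eq3−eq2, eq3−eq1 (x²,y² cancel):
  148.448·x − 6.962·y = -2245.326441
  115.970·x − 21.096·y = -1599.018201
det = 148.448·-21.096 − -6.962·115.970 = -2324.275868
x = (-2245.326441·-21.096 − -6.962·-1599.018201) / -2324.275868 = -15.589820
y = (148.448·-1599.018201 − -2245.326441·115.970) / -2324.275868 = -9.903925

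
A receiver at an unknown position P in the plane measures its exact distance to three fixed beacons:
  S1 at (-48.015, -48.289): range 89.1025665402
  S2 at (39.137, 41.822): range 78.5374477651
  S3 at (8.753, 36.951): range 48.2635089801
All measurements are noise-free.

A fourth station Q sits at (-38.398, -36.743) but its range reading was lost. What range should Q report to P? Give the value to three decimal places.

eq1: (x + 48.015)² + (y + 48.289)² = 89.1025665402²
eq2: (x − 39.137)² + (y − 41.822)² = 78.5374477651²
eq3: (x − 8.753)² + (y − 36.951)² = 48.2635089801²
eq1−eq3, eq1−eq2 (x²,y² cancel):
  113.536·x + 170.480·y = 2414.624729
  174.304·x + 180.222·y = 414.653370
det = 113.536·180.222 − 170.480·174.304 = -9253.660928
x = (2414.624729·180.222 − 170.480·414.653370) / -9253.660928 = -39.387481
y = (113.536·414.653370 − 2414.624729·174.304) / -9253.660928 = 40.394895
|P − Q| = √((-39.387481 − -38.398)² + (40.394895 − -36.743)²) = 77.144241

77.144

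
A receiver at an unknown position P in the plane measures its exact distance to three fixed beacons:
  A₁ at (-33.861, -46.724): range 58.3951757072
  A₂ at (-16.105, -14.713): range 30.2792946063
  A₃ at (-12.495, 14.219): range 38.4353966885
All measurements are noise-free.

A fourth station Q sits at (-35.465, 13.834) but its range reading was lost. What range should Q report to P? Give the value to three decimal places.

eq1: (x + 33.861)² + (y + 46.724)² = 58.3951757072²
eq2: (x + 16.105)² + (y + 14.713)² = 30.2792946063²
eq3: (x + 12.495)² + (y − 14.219)² = 38.4353966885²
eq3−eq2, eq3−eq1 (x²,y² cancel):
  -7.220·x − 57.864·y = 677.982445
  -42.732·x − 121.886·y = 1038.677684
det = -7.220·-121.886 − -57.864·-42.732 = -1592.627528
x = (677.982445·-121.886 − -57.864·1038.677684) / -1592.627528 = 14.149274
y = (-7.220·1038.677684 − 677.982445·-42.732) / -1592.627528 = -13.482307
|P − Q| = √((14.149274 − -35.465)² + (-13.482307 − 13.834)²) = 56.637062

56.637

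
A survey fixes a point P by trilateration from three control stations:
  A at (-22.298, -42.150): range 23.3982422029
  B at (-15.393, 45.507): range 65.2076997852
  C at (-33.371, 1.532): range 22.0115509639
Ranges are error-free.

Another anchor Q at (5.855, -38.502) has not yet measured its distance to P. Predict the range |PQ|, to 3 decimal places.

eq1: (x + 22.298)² + (y + 42.150)² = 23.3982422029²
eq2: (x + 15.393)² + (y − 45.507)² = 65.2076997852²
eq3: (x + 33.371)² + (y − 1.532)² = 22.0115509639²
eq1−eq3, eq1−eq2 (x²,y² cancel):
  -22.146·x + 87.364·y = -1094.883277
  13.810·x + 175.314·y = -3670.558179
det = -22.146·175.314 − 87.364·13.810 = -5089.000684
x = (-1094.883277·175.314 − 87.364·-3670.558179) / -5089.000684 = -25.295001
y = (-22.146·-3670.558179 − -1094.883277·13.810) / -5089.000684 = -18.944489
|P − Q| = √((-25.295001 − 5.855)² + (-18.944489 − -38.502)²) = 36.780685

36.781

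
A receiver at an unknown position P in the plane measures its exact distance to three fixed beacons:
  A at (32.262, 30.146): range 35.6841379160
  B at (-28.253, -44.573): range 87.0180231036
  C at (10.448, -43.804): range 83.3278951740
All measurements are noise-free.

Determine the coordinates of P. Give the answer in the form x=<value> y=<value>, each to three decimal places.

x=-2.425 y=38.524

eq1: (x − 32.262)² + (y − 30.146)² = 35.6841379160²
eq2: (x + 28.253)² + (y + 44.573)² = 87.0180231036²
eq3: (x − 10.448)² + (y + 43.804)² = 83.3278951740²
eq1−eq2, eq1−eq3 (x²,y² cancel):
  -121.030·x − 149.438·y = -5463.412268
  -43.628·x − 147.900·y = -5591.847255
det = -121.030·-147.900 − -149.438·-43.628 = 11380.655936
x = (-5463.412268·-147.900 − -149.438·-5591.847255) / 11380.655936 = -2.424798
y = (-121.030·-5591.847255 − -5463.412268·-43.628) / 11380.655936 = 38.523572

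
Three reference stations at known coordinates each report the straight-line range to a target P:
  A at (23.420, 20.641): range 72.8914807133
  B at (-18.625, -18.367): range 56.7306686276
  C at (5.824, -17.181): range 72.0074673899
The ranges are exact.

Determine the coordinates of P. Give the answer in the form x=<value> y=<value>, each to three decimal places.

x=-48.919 y=29.598

eq1: (x − 23.420)² + (y − 20.641)² = 72.8914807133²
eq2: (x + 18.625)² + (y + 18.367)² = 56.7306686276²
eq3: (x − 5.824)² + (y + 17.181)² = 72.0074673899²
eq1−eq3, eq1−eq2 (x²,y² cancel):
  -35.192·x − 75.644·y = -517.348943
  -84.090·x − 78.016·y = 1804.489231
det = -35.192·-78.016 − -75.644·-84.090 = -3615.364888
x = (-517.348943·-78.016 − -75.644·1804.489231) / -3615.364888 = -48.919067
y = (-35.192·1804.489231 − -517.348943·-84.090) / -3615.364888 = 29.597969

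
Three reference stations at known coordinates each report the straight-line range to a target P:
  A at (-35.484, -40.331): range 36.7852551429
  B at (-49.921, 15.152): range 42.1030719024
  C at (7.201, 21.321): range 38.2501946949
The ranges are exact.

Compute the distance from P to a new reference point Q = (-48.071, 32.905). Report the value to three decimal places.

53.236

eq1: (x + 35.484)² + (y + 40.331)² = 36.7852551429²
eq2: (x + 49.921)² + (y − 15.152)² = 42.1030719024²
eq3: (x − 7.201)² + (y − 21.321)² = 38.2501946949²
eq2−eq3, eq2−eq1 (x²,y² cancel):
  114.244·x + 12.338·y = -1905.658634
  28.874·x − 110.966·y = 583.528140
det = 114.244·-110.966 − 12.338·28.874 = -13033.447116
x = (-1905.658634·-110.966 − 12.338·583.528140) / -13033.447116 = -15.672273
y = (114.244·583.528140 − -1905.658634·28.874) / -13033.447116 = -9.336638
|P − Q| = √((-15.672273 − -48.071)² + (-9.336638 − 32.905)²) = 53.235641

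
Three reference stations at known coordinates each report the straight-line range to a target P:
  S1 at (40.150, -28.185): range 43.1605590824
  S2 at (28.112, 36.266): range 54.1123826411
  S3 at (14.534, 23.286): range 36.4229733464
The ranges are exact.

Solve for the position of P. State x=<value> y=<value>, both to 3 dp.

eq1: (x − 40.150)² + (y + 28.185)² = 43.1605590824²
eq2: (x − 28.112)² + (y − 36.266)² = 54.1123826411²
eq3: (x − 14.534)² + (y − 23.286)² = 36.4229733464²
eq2−eq3, eq2−eq1 (x²,y² cancel):
  -27.156·x − 25.960·y = 249.484620
  24.076·x − 128.902·y = 1366.225520
det = -27.156·-128.902 − -25.960·24.076 = 4125.475672
x = (249.484620·-128.902 − -25.960·1366.225520) / 4125.475672 = 0.801883
y = (-27.156·1366.225520 − 249.484620·24.076) / 4125.475672 = -10.449174

x=0.802 y=-10.449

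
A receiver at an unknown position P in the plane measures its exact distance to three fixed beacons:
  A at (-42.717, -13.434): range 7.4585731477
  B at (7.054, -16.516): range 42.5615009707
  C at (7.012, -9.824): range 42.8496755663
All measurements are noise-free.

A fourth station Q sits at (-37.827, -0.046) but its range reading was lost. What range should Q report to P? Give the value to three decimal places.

15.408

eq1: (x + 42.717)² + (y + 13.434)² = 7.4585731477²
eq2: (x − 7.054)² + (y + 16.516)² = 42.5615009707²
eq3: (x − 7.012)² + (y + 9.824)² = 42.8496755663²
eq3−eq1, eq3−eq2 (x²,y² cancel):
  -99.458·x − 7.220·y = 3639.999708
  0.084·x − 13.384·y = 201.471383
det = -99.458·-13.384 − -7.220·0.084 = 1331.752352
x = (3639.999708·-13.384 − -7.220·201.471383) / 1331.752352 = -35.489431
y = (-99.458·201.471383 − 3639.999708·0.084) / 1331.752352 = -15.275889
|P − Q| = √((-35.489431 − -37.827)² + (-15.275889 − -0.046)²) = 15.408236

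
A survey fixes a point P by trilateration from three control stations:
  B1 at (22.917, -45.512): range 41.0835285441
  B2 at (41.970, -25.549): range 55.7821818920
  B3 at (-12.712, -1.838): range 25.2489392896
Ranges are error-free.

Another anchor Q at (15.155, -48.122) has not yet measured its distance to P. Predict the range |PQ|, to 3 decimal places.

eq1: (x − 22.917)² + (y + 45.512)² = 41.0835285441²
eq2: (x − 41.970)² + (y + 25.549)² = 55.7821818920²
eq3: (x + 12.712)² + (y + 1.838)² = 25.2489392896²
eq2−eq1, eq2−eq3 (x²,y² cancel):
  -38.106·x − 39.926·y = 1606.094231
  -109.364·x + 47.422·y = 224.883768
det = -38.106·47.422 − -39.926·-109.364 = -6173.529796
x = (1606.094231·47.422 − -39.926·224.883768) / -6173.529796 = -13.791609
y = (-38.106·224.883768 − 1606.094231·-109.364) / -6173.529796 = -27.063847
|P − Q| = √((-13.791609 − 15.155)² + (-27.063847 − -48.122)²) = 35.795977

35.796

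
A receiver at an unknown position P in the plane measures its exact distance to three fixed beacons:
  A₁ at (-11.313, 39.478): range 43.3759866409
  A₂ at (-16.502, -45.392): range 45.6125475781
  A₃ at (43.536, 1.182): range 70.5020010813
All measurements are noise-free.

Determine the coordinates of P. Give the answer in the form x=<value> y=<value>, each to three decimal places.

x=-26.933 y=-0.988

eq1: (x + 11.313)² + (y − 39.478)² = 43.3759866409²
eq2: (x + 16.502)² + (y + 45.392)² = 45.6125475781²
eq3: (x − 43.536)² + (y − 1.182)² = 70.5020010813²
eq2−eq3, eq2−eq1 (x²,y² cancel):
  120.076·x + 93.148·y = -3325.996908
  10.378·x + 169.740·y = -447.224936
det = 120.076·169.740 − 93.148·10.378 = 19415.010296
x = (-3325.996908·169.740 − 93.148·-447.224936) / 19415.010296 = -26.932595
y = (120.076·-447.224936 − -3325.996908·10.378) / 19415.010296 = -0.988090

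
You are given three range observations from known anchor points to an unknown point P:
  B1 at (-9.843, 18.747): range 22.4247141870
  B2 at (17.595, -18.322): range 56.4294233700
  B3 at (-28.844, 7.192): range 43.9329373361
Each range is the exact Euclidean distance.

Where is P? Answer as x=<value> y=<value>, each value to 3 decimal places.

x=3.945 y=36.432

eq1: (x + 9.843)² + (y − 18.747)² = 22.4247141870²
eq2: (x − 17.595)² + (y + 18.322)² = 56.4294233700²
eq3: (x + 28.844)² + (y − 7.192)² = 43.9329373361²
eq1−eq2, eq1−eq3 (x²,y² cancel):
  54.876·x − 74.138·y = -2484.466965
  -38.002·x − 23.110·y = -991.868635
det = 54.876·-23.110 − -74.138·-38.002 = -4085.576636
x = (-2484.466965·-23.110 − -74.138·-991.868635) / -4085.576636 = 3.945373
y = (54.876·-991.868635 − -2484.466965·-38.002) / -4085.576636 = 36.431699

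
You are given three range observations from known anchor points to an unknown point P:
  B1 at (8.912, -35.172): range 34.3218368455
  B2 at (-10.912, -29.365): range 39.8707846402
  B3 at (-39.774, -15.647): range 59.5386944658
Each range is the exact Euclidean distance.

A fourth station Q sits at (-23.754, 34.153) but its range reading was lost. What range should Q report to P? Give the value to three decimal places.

55.478

eq1: (x − 8.912)² + (y + 35.172)² = 34.3218368455²
eq2: (x + 10.912)² + (y + 29.365)² = 39.8707846402²
eq3: (x + 39.774)² + (y + 15.647)² = 59.5386944658²
eq1−eq3, eq1−eq2 (x²,y² cancel):
  -97.372·x + 39.050·y = -1856.561297
  -39.648·x + 11.614·y = -746.809342
det = -97.372·11.614 − 39.050·-39.648 = 417.375992
x = (-1856.561297·11.614 − 39.050·-746.809342) / 417.375992 = 18.210923
y = (-97.372·-746.809342 − -1856.561297·-39.648) / 417.375992 = -2.133863
|P − Q| = √((18.210923 − -23.754)² + (-2.133863 − 34.153)²) = 55.477844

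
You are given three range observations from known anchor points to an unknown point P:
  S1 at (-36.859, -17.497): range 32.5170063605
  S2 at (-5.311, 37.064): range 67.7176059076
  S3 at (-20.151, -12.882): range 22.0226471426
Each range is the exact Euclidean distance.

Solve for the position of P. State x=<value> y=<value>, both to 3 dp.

x=-7.112 y=-30.630

eq1: (x + 36.859)² + (y + 17.497)² = 32.5170063605²
eq2: (x + 5.311)² + (y − 37.064)² = 67.7176059076²
eq3: (x + 20.151)² + (y + 12.882)² = 22.0226471426²
eq2−eq3, eq2−eq1 (x²,y² cancel):
  -29.680·x − 99.892·y = 3270.739071
  -63.096·x − 109.122·y = 3791.102520
det = -29.680·-109.122 − -99.892·-63.096 = -3064.044672
x = (3270.739071·-109.122 − -99.892·3791.102520) / -3064.044672 = -7.111915
y = (-29.680·3791.102520 − 3270.739071·-63.096) / -3064.044672 = -30.629654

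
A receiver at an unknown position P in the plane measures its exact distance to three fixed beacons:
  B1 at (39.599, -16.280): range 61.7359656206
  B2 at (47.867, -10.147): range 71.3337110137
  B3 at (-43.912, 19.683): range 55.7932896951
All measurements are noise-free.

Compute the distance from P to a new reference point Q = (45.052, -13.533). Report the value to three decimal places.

67.699

eq1: (x − 39.599)² + (y + 16.280)² = 61.7359656206²
eq2: (x − 47.867)² + (y + 10.147)² = 71.3337110137²
eq3: (x + 43.912)² + (y − 19.683)² = 55.7932896951²
eq1−eq3, eq1−eq2 (x²,y² cancel):
  -167.022·x + 71.926·y = 1181.003308
  16.536·x + 12.266·y = -716.076779
det = -167.022·12.266 − 71.926·16.536 = -3238.060188
x = (1181.003308·12.266 − 71.926·-716.076779) / -3238.060188 = -20.379709
y = (-167.022·-716.076779 − 1181.003308·16.536) / -3238.060188 = -30.904770
|P − Q| = √((-20.379709 − 45.052)² + (-30.904770 − -13.533)²) = 67.698500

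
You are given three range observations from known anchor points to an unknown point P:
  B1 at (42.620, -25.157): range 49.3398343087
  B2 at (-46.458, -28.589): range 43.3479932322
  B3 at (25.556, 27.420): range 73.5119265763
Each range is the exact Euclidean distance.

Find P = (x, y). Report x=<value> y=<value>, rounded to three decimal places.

x=-4.544 y=-39.647

eq1: (x − 42.620)² + (y + 25.157)² = 49.3398343087²
eq2: (x + 46.458)² + (y + 28.589)² = 43.3479932322²
eq3: (x − 25.556)² + (y − 27.420)² = 73.5119265763²
eq2−eq1, eq2−eq3 (x²,y² cancel):
  178.156·x + 6.864·y = -1081.708368
  144.028·x + 112.018·y = -5095.665981
det = 178.156·112.018 − 6.864·144.028 = 18968.070616
x = (-1081.708368·112.018 − 6.864·-5095.665981) / 18968.070616 = -4.544171
y = (178.156·-5095.665981 − -1081.708368·144.028) / 18968.070616 = -39.647004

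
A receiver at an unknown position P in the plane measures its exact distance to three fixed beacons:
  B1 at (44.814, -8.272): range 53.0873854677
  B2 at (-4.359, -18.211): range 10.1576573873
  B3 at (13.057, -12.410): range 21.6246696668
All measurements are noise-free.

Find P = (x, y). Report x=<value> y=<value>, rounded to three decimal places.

eq1: (x − 44.814)² + (y + 8.272)² = 53.0873854677²
eq2: (x + 4.359)² + (y + 18.211)² = 10.1576573873²
eq3: (x − 13.057)² + (y + 12.410)² = 21.6246696668²
eq3−eq1, eq3−eq2 (x²,y² cancel):
  63.514·x + 8.276·y = -598.416927
  -34.832·x − 11.602·y = 390.596388
det = 63.514·-11.602 − 8.276·-34.832 = -448.619796
x = (-598.416927·-11.602 − 8.276·390.596388) / -448.619796 = -8.270383
y = (63.514·390.596388 − -598.416927·-34.832) / -448.619796 = -8.836615

x=-8.270 y=-8.837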